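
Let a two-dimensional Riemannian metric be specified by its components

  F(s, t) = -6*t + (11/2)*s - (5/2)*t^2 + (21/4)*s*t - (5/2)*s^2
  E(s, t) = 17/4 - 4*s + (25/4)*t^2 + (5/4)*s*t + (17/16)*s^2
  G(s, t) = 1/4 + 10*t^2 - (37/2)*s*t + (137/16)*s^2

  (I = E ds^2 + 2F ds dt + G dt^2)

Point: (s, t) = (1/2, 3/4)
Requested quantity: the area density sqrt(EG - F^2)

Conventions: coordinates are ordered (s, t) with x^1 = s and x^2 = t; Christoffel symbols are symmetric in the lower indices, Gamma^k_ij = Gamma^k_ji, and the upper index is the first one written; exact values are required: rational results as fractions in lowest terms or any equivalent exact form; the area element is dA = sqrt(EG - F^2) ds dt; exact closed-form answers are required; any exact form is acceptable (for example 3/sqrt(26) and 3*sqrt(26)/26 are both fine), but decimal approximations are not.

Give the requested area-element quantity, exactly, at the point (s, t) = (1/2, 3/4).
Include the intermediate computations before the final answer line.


E = 13/2, F = -29/16, G = 69/64; EG - F^2 = 953/256

Answer: sqrt(EG - F^2) = sqrt(953)/16


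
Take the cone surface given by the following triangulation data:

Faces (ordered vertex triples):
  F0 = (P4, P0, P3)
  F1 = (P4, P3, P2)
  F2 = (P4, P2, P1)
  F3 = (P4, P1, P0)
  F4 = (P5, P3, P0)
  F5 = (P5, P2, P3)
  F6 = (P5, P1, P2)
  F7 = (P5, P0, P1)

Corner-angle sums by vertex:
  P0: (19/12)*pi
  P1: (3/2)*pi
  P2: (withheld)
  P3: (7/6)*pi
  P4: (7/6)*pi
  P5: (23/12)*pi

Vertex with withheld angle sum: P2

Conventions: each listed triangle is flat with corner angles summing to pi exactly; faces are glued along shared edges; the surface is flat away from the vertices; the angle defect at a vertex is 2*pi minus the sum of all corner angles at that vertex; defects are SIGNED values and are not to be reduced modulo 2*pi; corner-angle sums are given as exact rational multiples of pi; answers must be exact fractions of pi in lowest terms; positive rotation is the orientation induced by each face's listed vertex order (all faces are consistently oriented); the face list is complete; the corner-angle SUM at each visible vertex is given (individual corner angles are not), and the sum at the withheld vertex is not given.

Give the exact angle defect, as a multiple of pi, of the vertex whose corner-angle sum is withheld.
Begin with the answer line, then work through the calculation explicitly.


Answer: defect(P2) = (4/3)*pi

V = 6, E = 12, F = 8; chi = V - E + F = 2
Gauss-Bonnet: total defect = 2*pi*chi = 4*pi; visible defects sum to (8/3)*pi


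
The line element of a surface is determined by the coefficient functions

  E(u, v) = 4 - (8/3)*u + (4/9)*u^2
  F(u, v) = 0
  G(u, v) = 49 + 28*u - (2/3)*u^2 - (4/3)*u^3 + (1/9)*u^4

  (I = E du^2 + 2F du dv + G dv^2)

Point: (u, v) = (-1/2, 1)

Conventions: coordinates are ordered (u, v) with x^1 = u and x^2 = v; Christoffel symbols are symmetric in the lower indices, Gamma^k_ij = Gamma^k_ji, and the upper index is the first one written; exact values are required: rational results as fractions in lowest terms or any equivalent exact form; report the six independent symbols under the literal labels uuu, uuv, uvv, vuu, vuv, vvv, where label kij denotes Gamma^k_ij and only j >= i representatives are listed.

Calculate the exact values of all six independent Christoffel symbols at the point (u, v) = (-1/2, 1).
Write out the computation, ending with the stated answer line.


E = 49/9, F = 0, G = 5041/144 at the point
E_u = -28/9, E_v = 0, F_u = 0, F_v = 0, G_u = 497/18, G_v = 0
EG - F^2 = 247009/1296;  g^inv = (1296/247009) * [[5041/144, 0], [0, 49/9]]
first-kind symbols [ij,l] = (1/2)(d_i g_jl + d_j g_il - d_l g_ij): [uu,u] = E_u/2 = -14/9, [uu,v] = F_u - E_v/2 = 0, [uv,u] = E_v/2 = 0, [uv,v] = G_u/2 = 497/36, [vv,u] = F_v - G_u/2 = -497/36, [vv,v] = G_v/2 = 0
Gamma^u_ij = (G*[ij,u] - F*[ij,v])/(EG - F^2), Gamma^v_ij = (E*[ij,v] - F*[ij,u])/(EG - F^2)

Answer: Gamma_uuu = -2/7, Gamma_uuv = 0, Gamma_uvv = -71/28, Gamma_vuu = 0, Gamma_vuv = 28/71, Gamma_vvv = 0


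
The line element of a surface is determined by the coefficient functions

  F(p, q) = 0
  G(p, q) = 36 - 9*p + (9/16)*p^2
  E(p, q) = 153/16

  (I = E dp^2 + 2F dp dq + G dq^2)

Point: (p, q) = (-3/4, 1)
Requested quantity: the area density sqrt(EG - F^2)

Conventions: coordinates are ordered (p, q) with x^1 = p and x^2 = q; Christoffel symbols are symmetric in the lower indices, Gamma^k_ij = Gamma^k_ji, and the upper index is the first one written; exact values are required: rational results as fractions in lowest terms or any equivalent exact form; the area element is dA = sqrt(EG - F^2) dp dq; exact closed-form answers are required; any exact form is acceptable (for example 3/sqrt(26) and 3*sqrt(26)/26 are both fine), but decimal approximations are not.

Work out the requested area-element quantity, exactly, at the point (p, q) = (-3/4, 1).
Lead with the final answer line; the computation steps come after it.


Answer: sqrt(EG - F^2) = 315*sqrt(17)/64

E = 153/16, F = 0, G = 11025/256; EG - F^2 = 1686825/4096


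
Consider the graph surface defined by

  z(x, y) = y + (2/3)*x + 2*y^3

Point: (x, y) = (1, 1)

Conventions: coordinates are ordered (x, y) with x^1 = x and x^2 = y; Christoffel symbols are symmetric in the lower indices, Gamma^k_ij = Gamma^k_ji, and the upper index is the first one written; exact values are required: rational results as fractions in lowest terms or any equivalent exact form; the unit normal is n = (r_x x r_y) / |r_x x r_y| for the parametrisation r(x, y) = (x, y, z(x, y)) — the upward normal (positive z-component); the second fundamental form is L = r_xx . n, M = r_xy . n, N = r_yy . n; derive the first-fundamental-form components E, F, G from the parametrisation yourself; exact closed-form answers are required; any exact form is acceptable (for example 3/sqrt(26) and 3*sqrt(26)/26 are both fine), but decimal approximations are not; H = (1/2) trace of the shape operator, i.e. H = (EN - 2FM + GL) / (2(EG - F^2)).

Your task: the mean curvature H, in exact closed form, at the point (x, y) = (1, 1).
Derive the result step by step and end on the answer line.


z_x = 2/3, z_y = 7, z_xx = 0, z_xy = 0, z_yy = 12
E = 13/9, F = 14/3, G = 50; answer radicand W^2 = 454/9
unnormalised second-form numerators: l = 0, m = 0, n = 12; L = l/sqrt(454/9), and similarly M = m/sqrt(W^2), N = n/sqrt(W^2)
H = (E*n - 2*F*m + G*l) / (2*(EG - F^2)*sqrt(W^2)); E*n - 2*F*m + G*l = 52/3, EG - F^2 = 454/9, so H = (39/227)/sqrt(454/9)

Answer: H = 117*sqrt(454)/103058


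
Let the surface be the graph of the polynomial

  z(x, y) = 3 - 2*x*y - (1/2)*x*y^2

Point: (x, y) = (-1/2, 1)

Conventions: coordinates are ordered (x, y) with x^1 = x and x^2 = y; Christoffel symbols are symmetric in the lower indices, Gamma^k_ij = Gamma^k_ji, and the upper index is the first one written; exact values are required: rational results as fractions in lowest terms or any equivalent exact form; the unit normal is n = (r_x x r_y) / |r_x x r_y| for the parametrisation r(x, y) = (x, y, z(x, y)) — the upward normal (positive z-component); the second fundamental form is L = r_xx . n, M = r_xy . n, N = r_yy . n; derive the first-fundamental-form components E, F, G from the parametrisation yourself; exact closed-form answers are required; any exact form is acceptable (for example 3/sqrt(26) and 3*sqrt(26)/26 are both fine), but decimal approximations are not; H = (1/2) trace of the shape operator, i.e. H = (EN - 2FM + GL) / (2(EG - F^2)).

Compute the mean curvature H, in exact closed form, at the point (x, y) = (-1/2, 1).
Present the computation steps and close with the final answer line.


z_x = -5/2, z_y = 3/2, z_xx = 0, z_xy = -3, z_yy = 1/2
E = 29/4, F = -15/4, G = 13/4; answer radicand W^2 = 19/2
unnormalised second-form numerators: l = 0, m = -3, n = 1/2; L = l/sqrt(19/2), and similarly M = m/sqrt(W^2), N = n/sqrt(W^2)
H = (E*n - 2*F*m + G*l) / (2*(EG - F^2)*sqrt(W^2)); E*n - 2*F*m + G*l = -151/8, EG - F^2 = 19/2, so H = (-151/152)/sqrt(19/2)

Answer: H = -151*sqrt(38)/2888


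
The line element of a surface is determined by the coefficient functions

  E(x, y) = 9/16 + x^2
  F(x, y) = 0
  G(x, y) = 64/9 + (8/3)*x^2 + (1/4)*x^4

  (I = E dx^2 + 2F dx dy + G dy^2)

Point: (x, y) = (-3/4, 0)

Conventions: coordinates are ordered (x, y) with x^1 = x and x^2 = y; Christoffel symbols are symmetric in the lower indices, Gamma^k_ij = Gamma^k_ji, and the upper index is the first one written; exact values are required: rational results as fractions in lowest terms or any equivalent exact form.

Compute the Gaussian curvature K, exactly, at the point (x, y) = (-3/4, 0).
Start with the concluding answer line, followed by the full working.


Answer: K = -128/849

E = 9/8, F = 0, G = 80089/9216, EG - F^2 = 80089/8192 at the point
E_x = -3/2, E_y = 0, F_x = 0, F_y = 0, G_x = -283/64, G_y = 0
E_yy = 0, F_xy = 0, G_xx = 337/48
By Brioschi, K is (det M1 - det M2) divided by (EG - F^2) squared.
M1 = [[-E_yy/2 + F_xy - G_xx/2, E_x/2, F_x - E_y/2], [F_y - G_x/2, E, F], [G_y/2, F, G]] = [[-337/96, -3/4, 0], [283/128, 9/8, 0], [0, 0, 80089/9216]]; det M1 = -31314799/1572864
M2 = [[0, E_y/2, G_x/2], [E_y/2, E, F], [G_x/2, F, G]] = [[0, 0, -283/128], [0, 9/8, 0], [-283/128, 0, 80089/9216]]; det M2 = -720801/131072
det M1 - det M2 = -22665187/1572864; K = -22665187/1572864 / (80089/8192)^2 = -128/849


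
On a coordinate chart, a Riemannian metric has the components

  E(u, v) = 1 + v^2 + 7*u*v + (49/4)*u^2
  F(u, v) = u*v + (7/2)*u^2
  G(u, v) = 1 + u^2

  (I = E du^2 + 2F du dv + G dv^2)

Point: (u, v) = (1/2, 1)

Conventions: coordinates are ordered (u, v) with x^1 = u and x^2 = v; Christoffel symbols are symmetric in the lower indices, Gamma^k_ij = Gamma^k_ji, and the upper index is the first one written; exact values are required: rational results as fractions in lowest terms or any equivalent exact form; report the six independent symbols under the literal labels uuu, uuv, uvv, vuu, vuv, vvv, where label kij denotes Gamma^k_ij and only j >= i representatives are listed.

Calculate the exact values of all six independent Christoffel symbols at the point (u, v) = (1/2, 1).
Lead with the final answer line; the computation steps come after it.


Answer: Gamma_uuu = 154/141, Gamma_uuv = 44/141, Gamma_uvv = 0, Gamma_vuu = 28/141, Gamma_vuv = 8/141, Gamma_vvv = 0

E = 137/16, F = 11/8, G = 5/4 at the point
E_u = 77/4, E_v = 11/2, F_u = 9/2, F_v = 1/2, G_u = 1, G_v = 0
EG - F^2 = 141/16;  g^inv = (16/141) * [[5/4, -11/8], [-11/8, 137/16]]
first-kind symbols [ij,l] = (1/2)(d_i g_jl + d_j g_il - d_l g_ij): [uu,u] = E_u/2 = 77/8, [uu,v] = F_u - E_v/2 = 7/4, [uv,u] = E_v/2 = 11/4, [uv,v] = G_u/2 = 1/2, [vv,u] = F_v - G_u/2 = 0, [vv,v] = G_v/2 = 0
Gamma^u_ij = (G*[ij,u] - F*[ij,v])/(EG - F^2), Gamma^v_ij = (E*[ij,v] - F*[ij,u])/(EG - F^2)


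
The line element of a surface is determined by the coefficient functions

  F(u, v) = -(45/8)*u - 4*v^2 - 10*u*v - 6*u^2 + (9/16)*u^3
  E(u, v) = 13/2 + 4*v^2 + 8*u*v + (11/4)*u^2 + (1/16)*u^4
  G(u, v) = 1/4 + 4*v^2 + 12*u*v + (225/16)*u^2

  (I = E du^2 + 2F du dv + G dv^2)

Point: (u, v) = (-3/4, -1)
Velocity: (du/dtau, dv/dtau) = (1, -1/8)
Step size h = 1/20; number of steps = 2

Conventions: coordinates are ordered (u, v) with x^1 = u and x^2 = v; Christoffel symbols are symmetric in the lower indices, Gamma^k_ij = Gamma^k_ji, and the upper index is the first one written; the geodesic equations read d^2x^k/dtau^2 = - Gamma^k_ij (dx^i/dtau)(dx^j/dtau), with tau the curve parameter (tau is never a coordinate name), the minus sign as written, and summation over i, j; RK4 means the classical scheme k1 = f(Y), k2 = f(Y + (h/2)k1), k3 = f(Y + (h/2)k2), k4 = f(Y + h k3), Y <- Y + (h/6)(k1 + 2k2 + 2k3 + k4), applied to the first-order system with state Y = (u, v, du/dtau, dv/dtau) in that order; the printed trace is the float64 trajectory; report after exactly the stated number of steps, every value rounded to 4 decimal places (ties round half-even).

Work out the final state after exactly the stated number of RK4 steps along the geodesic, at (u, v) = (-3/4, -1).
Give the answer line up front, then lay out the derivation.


Answer: u = -0.6544, v = -1.0210, du/dtau = 0.9042, dv/dtau = -0.3009

f(Y) = (du/dtau, dv/dtau, -Gamma^u_ij Y'^i Y'^j, -Gamma^v_ij Y'^i Y'^j) with the Gammas evaluated at the stage position; h = 0.050000; intermediate values shown to 6 dp
step 0: u = -0.7500, v = -1.0000, du/dtau = 1.0000, dv/dtau = -0.1250
step 1:
  k1: at (u, v) = (-0.750000, -1.000000), (du/dtau, dv/dtau) = (1.000000, -0.125000); Gamma_uuu = 0.390319, Gamma_uuv = -1.245622, Gamma_uvv = 2.221052, Gamma_vuu = 1.208695, Gamma_vuv = -1.423247, Gamma_vvv = 0.741731; k1 = (1.000000, -0.125000, -0.736428, -1.576096)
  k2: at (u, v) = (-0.725000, -1.003125), (du/dtau, dv/dtau) = (0.981589, -0.164402); Gamma_uuu = 0.389917, Gamma_uuv = -1.245427, Gamma_uvv = 2.205472, Gamma_vuu = 1.227531, Gamma_vuv = -1.441625, Gamma_vvv = 0.734944; k2 = (0.981589, -0.164402, -0.837265, -1.667898)
  k3: at (u, v) = (-0.725460, -1.004110), (du/dtau, dv/dtau) = (0.979068, -0.166697); Gamma_uuu = 0.390688, Gamma_uuv = -1.246213, Gamma_uvv = 2.206079, Gamma_vuu = 1.227545, Gamma_vuv = -1.441733, Gamma_vvv = 0.736122; k3 = (0.979068, -0.166697, -0.842591, -1.667754)
  k4: at (u, v) = (-0.701047, -1.008335), (du/dtau, dv/dtau) = (0.957870, -0.208388); Gamma_uuu = 0.391494, Gamma_uuv = -1.247269, Gamma_uvv = 2.191127, Gamma_vuu = 1.247225, Gamma_vuv = -1.461076, Gamma_vvv = 0.730857; k4 = (0.957870, -0.208388, -0.952283, -1.759373)
  Y <- Y + (h/6)(k1 + 2k2 + 2k3 + k4): u = -0.7010, v = -1.0083, du/dtau = 0.9579, dv/dtau = -0.2084
step 2:
  k1: at (u, v) = (-0.701007, -1.008297), (du/dtau, dv/dtau) = (0.957930, -0.208390); Gamma_uuu = 0.391462, Gamma_uuv = -1.247236, Gamma_uvv = 2.191087, Gamma_vuu = 1.247242, Gamma_vuv = -1.461088, Gamma_vvv = 0.730801; k1 = (0.957930, -0.208390, -0.952321, -1.759575)
  k2: at (u, v) = (-0.677059, -1.013506), (du/dtau, dv/dtau) = (0.934122, -0.252379); Gamma_uuu = 0.393413, Gamma_uuv = -1.249483, Gamma_uvv = 2.176689, Gamma_vuu = 1.267838, Gamma_vuv = -1.481450, Gamma_vvv = 0.726945; k2 = (0.934122, -0.252379, -1.071069, -1.851110)
  k3: at (u, v) = (-0.677654, -1.014606), (du/dtau, dv/dtau) = (0.931153, -0.254668); Gamma_uuu = 0.394296, Gamma_uuv = -1.250386, Gamma_uvv = 2.177472, Gamma_vuu = 1.267763, Gamma_vuv = -1.481479, Gamma_vvv = 0.728333; k3 = (0.931153, -0.254668, -1.076113, -1.849065)
  k4: at (u, v) = (-0.654449, -1.021030), (du/dtau, dv/dtau) = (0.904124, -0.300843); Gamma_uuu = 0.397636, Gamma_uuv = -1.254077, Gamma_uvv = 2.163995, Gamma_vuu = 1.289126, Gamma_vuv = -1.502724, Gamma_vvv = 0.726328; k4 = (0.904124, -0.300843, -1.203116, -1.937002)
  Y <- Y + (h/6)(k1 + 2k2 + 2k3 + k4): u = -0.6544, v = -1.0210, du/dtau = 0.9042, dv/dtau = -0.3009


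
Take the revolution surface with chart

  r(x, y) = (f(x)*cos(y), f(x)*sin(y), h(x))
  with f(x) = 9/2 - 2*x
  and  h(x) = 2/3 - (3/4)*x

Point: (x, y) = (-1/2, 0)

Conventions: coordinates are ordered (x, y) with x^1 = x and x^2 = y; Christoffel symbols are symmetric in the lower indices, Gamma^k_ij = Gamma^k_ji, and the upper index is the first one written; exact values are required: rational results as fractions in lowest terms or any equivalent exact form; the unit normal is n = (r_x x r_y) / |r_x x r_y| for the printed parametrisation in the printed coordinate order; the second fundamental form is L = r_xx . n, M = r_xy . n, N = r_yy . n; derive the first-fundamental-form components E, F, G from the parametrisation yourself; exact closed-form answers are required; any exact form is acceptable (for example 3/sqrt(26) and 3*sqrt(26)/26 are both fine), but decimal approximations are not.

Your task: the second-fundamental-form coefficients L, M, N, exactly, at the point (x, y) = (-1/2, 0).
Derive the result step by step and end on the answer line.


f = 11/2, f' = -2, f'' = 0, h' = -3/4, h'' = 0
E = 73/16, F = 0, G = 121/4; answer radicand W^2 = 73/16
unnormalised second-form numerators: l = 0, m = 0, n = -33/8; L = l/sqrt(73/16), and similarly M = m/sqrt(W^2), N = n/sqrt(W^2)

Answer: L = 0, M = 0, N = -33*sqrt(73)/146


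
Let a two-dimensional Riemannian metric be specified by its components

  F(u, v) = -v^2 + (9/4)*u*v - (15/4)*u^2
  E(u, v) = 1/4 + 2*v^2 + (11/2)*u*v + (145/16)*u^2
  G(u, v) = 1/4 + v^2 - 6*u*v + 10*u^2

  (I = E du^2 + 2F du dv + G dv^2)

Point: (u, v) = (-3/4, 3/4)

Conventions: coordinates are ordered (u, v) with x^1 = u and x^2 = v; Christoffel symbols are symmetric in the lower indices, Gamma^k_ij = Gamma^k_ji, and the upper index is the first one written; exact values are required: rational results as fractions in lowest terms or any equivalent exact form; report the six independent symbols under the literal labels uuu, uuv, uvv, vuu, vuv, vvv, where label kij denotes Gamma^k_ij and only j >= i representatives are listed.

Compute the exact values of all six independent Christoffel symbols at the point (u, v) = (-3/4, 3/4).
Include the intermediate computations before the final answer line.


E = 865/256, F = -63/16, G = 157/16 at the point
E_u = -303/32, E_v = -9/8, F_u = 117/16, F_v = -51/16, G_u = -39/2, G_v = 6
EG - F^2 = 72301/4096;  g^inv = (4096/72301) * [[157/16, 63/16], [63/16, 865/256]]
first-kind symbols [ij,l] = (1/2)(d_i g_jl + d_j g_il - d_l g_ij): [uu,u] = E_u/2 = -303/64, [uu,v] = F_u - E_v/2 = 63/8, [uv,u] = E_v/2 = -9/16, [uv,v] = G_u/2 = -39/4, [vv,u] = F_v - G_u/2 = 105/16, [vv,v] = G_v/2 = 3
Gamma^u_ij = (G*[ij,u] - F*[ij,v])/(EG - F^2), Gamma^v_ij = (E*[ij,v] - F*[ij,u])/(EG - F^2)

Answer: Gamma_uuu = -63276/72301, Gamma_uuv = -179856/72301, Gamma_uvv = 312144/72301, Gamma_vuu = 32634/72301, Gamma_vuv = -144012/72301, Gamma_vvv = 147360/72301


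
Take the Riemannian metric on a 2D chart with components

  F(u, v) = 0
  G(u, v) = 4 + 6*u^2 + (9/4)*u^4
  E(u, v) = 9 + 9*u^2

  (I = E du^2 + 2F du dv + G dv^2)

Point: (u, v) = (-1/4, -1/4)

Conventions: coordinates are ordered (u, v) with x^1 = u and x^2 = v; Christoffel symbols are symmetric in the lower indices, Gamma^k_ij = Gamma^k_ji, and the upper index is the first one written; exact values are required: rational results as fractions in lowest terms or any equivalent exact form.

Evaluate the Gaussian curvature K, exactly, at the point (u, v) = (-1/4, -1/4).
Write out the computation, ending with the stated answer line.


E = 153/16, F = 0, G = 4489/1024, EG - F^2 = 686817/16384 at the point
E_u = -9/2, E_v = 0, F_u = 0, F_v = 0, G_u = -201/64, G_v = 0
E_vv = 0, F_uv = 0, G_uu = 219/16
Apply the Brioschi formula K = (det M1 - det M2)/(EG - F^2)^2 over the derivative matrices of E, F, G.
M1 = [[-E_vv/2 + F_uv - G_uu/2, E_u/2, F_u - E_v/2], [F_v - G_u/2, E, F], [G_v/2, F, G]] = [[-219/32, -9/4, 0], [201/128, 153/16, 0], [0, 0, 4489/1024]]; det M1 = -71146161/262144
M2 = [[0, E_v/2, G_u/2], [E_v/2, E, F], [G_u/2, F, G]] = [[0, 0, -201/128], [0, 153/16, 0], [-201/128, 0, 4489/1024]]; det M2 = -6181353/262144
det M1 - det M2 = -8120601/32768; K = -8120601/32768 / (686817/16384)^2 = -8192/58089

Answer: K = -8192/58089


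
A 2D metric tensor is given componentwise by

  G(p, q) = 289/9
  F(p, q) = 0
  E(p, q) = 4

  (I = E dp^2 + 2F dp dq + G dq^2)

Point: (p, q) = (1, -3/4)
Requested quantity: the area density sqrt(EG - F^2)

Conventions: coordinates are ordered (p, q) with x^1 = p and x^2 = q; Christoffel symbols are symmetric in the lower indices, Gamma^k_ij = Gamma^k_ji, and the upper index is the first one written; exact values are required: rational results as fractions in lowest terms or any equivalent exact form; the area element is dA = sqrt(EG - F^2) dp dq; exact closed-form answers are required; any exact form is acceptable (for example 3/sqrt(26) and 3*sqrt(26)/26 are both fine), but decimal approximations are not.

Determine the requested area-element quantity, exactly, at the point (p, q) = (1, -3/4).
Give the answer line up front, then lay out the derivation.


Answer: sqrt(EG - F^2) = 34/3

E = 4, F = 0, G = 289/9; EG - F^2 = 1156/9


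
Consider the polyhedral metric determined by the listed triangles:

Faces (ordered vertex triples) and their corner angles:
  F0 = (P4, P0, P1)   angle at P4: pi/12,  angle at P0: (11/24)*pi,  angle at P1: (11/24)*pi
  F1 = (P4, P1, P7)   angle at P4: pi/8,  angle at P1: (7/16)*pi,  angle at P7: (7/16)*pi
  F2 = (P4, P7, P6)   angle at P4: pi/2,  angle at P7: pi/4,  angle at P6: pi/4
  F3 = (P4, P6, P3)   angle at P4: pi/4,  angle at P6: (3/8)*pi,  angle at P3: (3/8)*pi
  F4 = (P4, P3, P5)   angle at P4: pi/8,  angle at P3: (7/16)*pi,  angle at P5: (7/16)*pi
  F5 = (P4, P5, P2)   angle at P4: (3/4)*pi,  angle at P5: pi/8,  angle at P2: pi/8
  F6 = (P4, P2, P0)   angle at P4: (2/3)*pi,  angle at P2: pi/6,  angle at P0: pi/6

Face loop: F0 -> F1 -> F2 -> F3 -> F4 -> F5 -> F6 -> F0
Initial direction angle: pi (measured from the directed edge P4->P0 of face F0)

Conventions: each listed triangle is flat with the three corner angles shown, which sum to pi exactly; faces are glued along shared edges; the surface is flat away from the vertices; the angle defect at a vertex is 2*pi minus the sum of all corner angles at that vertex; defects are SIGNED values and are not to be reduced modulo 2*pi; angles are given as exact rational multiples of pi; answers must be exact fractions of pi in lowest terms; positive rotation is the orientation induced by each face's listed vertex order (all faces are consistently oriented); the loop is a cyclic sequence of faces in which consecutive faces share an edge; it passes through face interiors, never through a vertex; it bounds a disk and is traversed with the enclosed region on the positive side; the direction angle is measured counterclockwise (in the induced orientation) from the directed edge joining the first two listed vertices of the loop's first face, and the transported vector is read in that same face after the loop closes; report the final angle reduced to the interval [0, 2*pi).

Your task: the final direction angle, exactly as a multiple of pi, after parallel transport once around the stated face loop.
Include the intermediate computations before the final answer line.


enclosed vertex P4: corner angles sum to (5/2)*pi, defect = 2*pi - (5/2)*pi = -pi/2
final direction = starting direction + enclosed defect total, reduced mod 2*pi (induced orientation)
final angle = pi - pi/2 = pi/2 (mod 2*pi)

Answer: final direction angle = pi/2


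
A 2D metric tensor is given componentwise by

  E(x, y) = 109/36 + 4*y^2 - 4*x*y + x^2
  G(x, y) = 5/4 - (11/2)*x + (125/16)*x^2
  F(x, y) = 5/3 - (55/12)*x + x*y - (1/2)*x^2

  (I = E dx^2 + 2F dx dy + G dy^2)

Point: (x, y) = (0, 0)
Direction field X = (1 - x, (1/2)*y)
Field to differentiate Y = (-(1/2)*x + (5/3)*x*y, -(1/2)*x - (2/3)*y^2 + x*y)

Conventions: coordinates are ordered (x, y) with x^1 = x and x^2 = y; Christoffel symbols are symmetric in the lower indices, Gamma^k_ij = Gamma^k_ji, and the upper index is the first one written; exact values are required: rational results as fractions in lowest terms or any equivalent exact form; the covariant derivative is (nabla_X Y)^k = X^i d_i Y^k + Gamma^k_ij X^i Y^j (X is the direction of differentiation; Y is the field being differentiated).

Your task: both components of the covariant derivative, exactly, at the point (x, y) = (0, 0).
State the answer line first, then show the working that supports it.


Answer: (nabla_X Y)^x = -1/2, (nabla_X Y)^y = -1/2

E = 109/36, F = 5/3, G = 5/4 at the point
E_x = 0, E_y = 0, F_x = -55/12, F_y = 0, G_x = -11/2, G_y = 0
EG - F^2 = 145/144;  g^inv = (144/145) * [[5/4, -5/3], [-5/3, 109/36]]
first-kind symbols [ij,l] = (1/2)(d_i g_jl + d_j g_il - d_l g_ij): [xx,x] = E_x/2 = 0, [xx,y] = F_x - E_y/2 = -55/12, [xy,x] = E_y/2 = 0, [xy,y] = G_x/2 = -11/4, [yy,x] = F_y - G_x/2 = 11/4, [yy,y] = G_y/2 = 0
Gamma^x_ij = (G*[ij,x] - F*[ij,y])/(EG - F^2), Gamma^y_ij = (E*[ij,y] - F*[ij,x])/(EG - F^2)
Gamma_xxx = 220/29, Gamma_xxy = 132/29, Gamma_xyy = 99/29, Gamma_yxx = -1199/87, Gamma_yxy = -1199/145, Gamma_yyy = -132/29
X = (1, 0), Y = (0, 0) at the point


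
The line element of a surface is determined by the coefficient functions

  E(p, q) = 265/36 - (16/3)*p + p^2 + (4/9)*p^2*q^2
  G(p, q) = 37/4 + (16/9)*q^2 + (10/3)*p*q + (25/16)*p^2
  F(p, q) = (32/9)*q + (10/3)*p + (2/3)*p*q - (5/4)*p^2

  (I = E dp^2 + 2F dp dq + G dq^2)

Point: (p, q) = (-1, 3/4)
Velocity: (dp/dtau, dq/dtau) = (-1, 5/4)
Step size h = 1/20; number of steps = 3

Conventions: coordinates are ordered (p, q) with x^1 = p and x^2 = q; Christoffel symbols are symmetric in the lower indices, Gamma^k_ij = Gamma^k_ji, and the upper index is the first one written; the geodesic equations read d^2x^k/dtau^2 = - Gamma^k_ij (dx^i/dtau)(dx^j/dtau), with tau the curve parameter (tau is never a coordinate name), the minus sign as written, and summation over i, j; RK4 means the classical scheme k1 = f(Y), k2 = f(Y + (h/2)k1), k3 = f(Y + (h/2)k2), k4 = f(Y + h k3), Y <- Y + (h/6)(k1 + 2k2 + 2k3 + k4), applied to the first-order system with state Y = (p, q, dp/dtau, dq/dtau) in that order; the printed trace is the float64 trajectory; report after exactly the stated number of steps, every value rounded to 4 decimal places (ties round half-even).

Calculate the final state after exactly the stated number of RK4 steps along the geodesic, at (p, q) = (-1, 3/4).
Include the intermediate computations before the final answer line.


f(Y) = (dp/dtau, dq/dtau, -Gamma^p_ij Y'^i Y'^j, -Gamma^q_ij Y'^i Y'^j) with the Gammas evaluated at the stage position; h = 0.050000; intermediate values shown to 6 dp
step 0: p = -1.0000, q = 0.7500, dp/dtau = -1.0000, dq/dtau = 1.2500
step 1:
  k1: at (p, q) = (-1.000000, 0.750000), (dp/dtau, dq/dtau) = (-1.000000, 1.250000); Gamma_ppp = -0.177185, Gamma_ppq = 0.018941, Gamma_pqq = 0.233898, Gamma_qpp = 0.598315, Gamma_qpq = -0.028642, Gamma_qqq = 0.024904; k1 = (-1.000000, 1.250000, -0.140929, -0.708832)
  k2: at (p, q) = (-1.025000, 0.781250), (dp/dtau, dq/dtau) = (-1.003523, 1.232279); Gamma_ppp = -0.174323, Gamma_ppq = 0.021098, Gamma_pqq = 0.228631, Gamma_qpp = 0.603659, Gamma_qpq = -0.026541, Gamma_qqq = 0.026746; k2 = (-1.003523, 1.232279, -0.119445, -0.714177)
  k3: at (p, q) = (-1.025088, 0.780807), (dp/dtau, dq/dtau) = (-1.002986, 1.232146); Gamma_ppp = -0.174230, Gamma_ppq = 0.021067, Gamma_pqq = 0.228678, Gamma_qpp = 0.603635, Gamma_qpq = -0.026639, Gamma_qqq = 0.026703; k3 = (-1.002986, 1.232146, -0.119834, -0.713626)
  k4: at (p, q) = (-1.050149, 0.811607), (dp/dtau, dq/dtau) = (-1.005992, 1.214319); Gamma_ppp = -0.171327, Gamma_ppq = 0.023275, Gamma_pqq = 0.223573, Gamma_qpp = 0.608732, Gamma_qpq = -0.024568, Gamma_qqq = 0.028516; k4 = (-1.005992, 1.214319, -0.099423, -0.718122)
  Y <- Y + (h/6)(k1 + 2k2 + 2k3 + k4): p = -1.0502, q = 0.8116, dp/dtau = -1.0060, dq/dtau = 1.2143
step 2:
  k1: at (p, q) = (-1.050158, 0.811610), (dp/dtau, dq/dtau) = (-1.005991, 1.214312); Gamma_ppp = -0.171325, Gamma_ppq = 0.023275, Gamma_pqq = 0.223573, Gamma_qpp = 0.608733, Gamma_qpq = -0.024569, Gamma_qqq = 0.028516; k1 = (-1.005991, 1.214312, -0.099421, -0.718124)
  k2: at (p, q) = (-1.075308, 0.841968), (dp/dtau, dq/dtau) = (-1.008476, 1.196359); Gamma_ppp = -0.168378, Gamma_ppq = 0.025534, Gamma_pqq = 0.218623, Gamma_qpp = 0.613585, Gamma_qpq = -0.022528, Gamma_qqq = 0.030297; k2 = (-1.008476, 1.196359, -0.080051, -0.721755)
  k3: at (p, q) = (-1.075370, 0.841519), (dp/dtau, dq/dtau) = (-1.007992, 1.196268); Gamma_ppp = -0.168291, Gamma_ppq = 0.025502, Gamma_pqq = 0.218672, Gamma_qpp = 0.613563, Gamma_qpq = -0.022623, Gamma_qqq = 0.030253; k3 = (-1.007992, 1.196268, -0.080438, -0.721261)
  k4: at (p, q) = (-1.100558, 0.871423), (dp/dtau, dq/dtau) = (-1.010013, 1.178249); Gamma_ppp = -0.165315, Gamma_ppq = 0.027810, Gamma_pqq = 0.213877, Gamma_qpp = 0.618170, Gamma_qpq = -0.020602, Gamma_qqq = 0.031997; k4 = (-1.010013, 1.178249, -0.062088, -0.724066)
  Y <- Y + (h/6)(k1 + 2k2 + 2k3 + k4): p = -1.1006, q = 0.8714, dp/dtau = -1.0100, dq/dtau = 1.1782
step 3:
  k1: at (p, q) = (-1.100566, 0.871425), (dp/dtau, dq/dtau) = (-1.010012, 1.178243); Gamma_ppp = -0.165313, Gamma_ppq = 0.027810, Gamma_pqq = 0.213877, Gamma_qpp = 0.618171, Gamma_qpq = -0.020603, Gamma_qqq = 0.031997; k1 = (-1.010012, 1.178243, -0.062087, -0.724067)
  k2: at (p, q) = (-1.125817, 0.900881), (dp/dtau, dq/dtau) = (-1.011564, 1.160142); Gamma_ppp = -0.162305, Gamma_ppq = 0.030166, Gamma_pqq = 0.209232, Gamma_qpp = 0.622535, Gamma_qpq = -0.018601, Gamma_qqq = 0.033701; k2 = (-1.011564, 1.160142, -0.044727, -0.726034)
  k3: at (p, q) = (-1.125855, 0.900428), (dp/dtau, dq/dtau) = (-1.011130, 1.160093); Gamma_ppp = -0.162223, Gamma_ppq = 0.030133, Gamma_pqq = 0.209281, Gamma_qpp = 0.622517, Gamma_qpq = -0.018693, Gamma_qqq = 0.033655; k3 = (-1.011130, 1.160093, -0.045107, -0.725600)
  k4: at (p, q) = (-1.151123, 0.929429), (dp/dtau, dq/dtau) = (-1.012267, 1.141963); Gamma_ppp = -0.159199, Gamma_ppq = 0.032535, Gamma_pqq = 0.204784, Gamma_qpp = 0.626639, Gamma_qpq = -0.016702, Gamma_qqq = 0.035315; k4 = (-1.012267, 1.141963, -0.028707, -0.726776)
  Y <- Y + (h/6)(k1 + 2k2 + 2k3 + k4): p = -1.1511, q = 0.9294, dp/dtau = -1.0123, dq/dtau = 1.1420

Answer: p = -1.1511, q = 0.9294, dp/dtau = -1.0123, dq/dtau = 1.1420


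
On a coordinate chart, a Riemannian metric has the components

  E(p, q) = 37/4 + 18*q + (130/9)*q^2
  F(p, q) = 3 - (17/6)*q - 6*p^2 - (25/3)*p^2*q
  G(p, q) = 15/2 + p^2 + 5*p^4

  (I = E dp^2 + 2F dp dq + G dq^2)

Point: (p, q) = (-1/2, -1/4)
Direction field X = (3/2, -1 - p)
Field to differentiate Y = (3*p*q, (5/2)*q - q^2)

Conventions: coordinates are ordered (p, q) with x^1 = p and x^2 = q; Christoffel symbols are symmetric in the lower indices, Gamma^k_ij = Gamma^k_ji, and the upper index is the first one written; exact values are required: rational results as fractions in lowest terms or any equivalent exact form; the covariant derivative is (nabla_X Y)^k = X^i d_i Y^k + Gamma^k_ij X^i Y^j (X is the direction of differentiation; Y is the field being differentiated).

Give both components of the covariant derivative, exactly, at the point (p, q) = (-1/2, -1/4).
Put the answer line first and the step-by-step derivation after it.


Answer: (nabla_X Y)^p = -733473/351380, (nabla_X Y)^q = -266531/351380

E = 407/72, F = 131/48, G = 129/16 at the point
E_p = 0, E_q = 97/9, F_p = 47/12, F_q = -59/12, G_p = -7/2, G_q = 0
EG - F^2 = 87845/2304;  g^inv = (2304/87845) * [[129/16, -131/48], [-131/48, 407/72]]
first-kind symbols [ij,l] = (1/2)(d_i g_jl + d_j g_il - d_l g_ij): [pp,p] = E_p/2 = 0, [pp,q] = F_p - E_q/2 = -53/36, [pq,p] = E_q/2 = 97/18, [pq,q] = G_p/2 = -7/4, [qq,p] = F_q - G_p/2 = -19/6, [qq,q] = G_q/2 = 0
Gamma^p_ij = (G*[ij,p] - F*[ij,q])/(EG - F^2), Gamma^q_ij = (E*[ij,q] - F*[ij,p])/(EG - F^2)
Gamma_ppp = 27772/263535, Gamma_ppq = 111108/87845, Gamma_pqq = -58824/87845, Gamma_qpp = -172568/790605, Gamma_qpq = -170032/263535, Gamma_qqq = 19912/87845
X = (3/2, -1/2), Y = (3/8, -11/16) at the point


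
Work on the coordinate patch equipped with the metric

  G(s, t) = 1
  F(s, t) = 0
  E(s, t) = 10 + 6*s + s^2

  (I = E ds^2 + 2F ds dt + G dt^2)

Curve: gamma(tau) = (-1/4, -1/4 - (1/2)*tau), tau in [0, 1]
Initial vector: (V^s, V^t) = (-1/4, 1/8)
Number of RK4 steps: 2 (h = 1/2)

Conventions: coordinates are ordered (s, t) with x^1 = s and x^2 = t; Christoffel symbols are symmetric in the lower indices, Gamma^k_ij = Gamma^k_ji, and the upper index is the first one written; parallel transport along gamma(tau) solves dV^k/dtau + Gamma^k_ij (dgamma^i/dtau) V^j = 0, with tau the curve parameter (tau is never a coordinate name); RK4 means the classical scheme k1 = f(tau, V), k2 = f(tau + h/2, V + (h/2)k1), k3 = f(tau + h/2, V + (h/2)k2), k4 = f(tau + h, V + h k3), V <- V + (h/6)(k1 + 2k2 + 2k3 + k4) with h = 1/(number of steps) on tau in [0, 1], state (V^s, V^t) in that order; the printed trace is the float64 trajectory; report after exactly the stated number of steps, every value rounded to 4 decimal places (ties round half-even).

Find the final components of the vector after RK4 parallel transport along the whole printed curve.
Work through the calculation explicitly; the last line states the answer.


gamma'(tau) = (0, -1/2); f(tau, V)^k = -Gamma^k_ij(gamma(tau)) gamma'^i(tau) V^j; h = 1/2; intermediate values shown to 6 dp
curve data and Christoffel symbols at the stage parameters:
  tau = 0.000000: gamma = (-0.250000, -0.250000), gamma' = (0.000000, -0.500000); Gamma_sss = 0.321168, Gamma_sst = 0.000000, Gamma_stt = 0.000000, Gamma_tss = 0.000000, Gamma_tst = 0.000000, Gamma_ttt = 0.000000
  tau = 0.250000: gamma = (-0.250000, -0.375000), gamma' = (0.000000, -0.500000); Gamma_sss = 0.321168, Gamma_sst = 0.000000, Gamma_stt = 0.000000, Gamma_tss = 0.000000, Gamma_tst = 0.000000, Gamma_ttt = 0.000000
  tau = 0.500000: gamma = (-0.250000, -0.500000), gamma' = (0.000000, -0.500000); Gamma_sss = 0.321168, Gamma_sst = 0.000000, Gamma_stt = 0.000000, Gamma_tss = 0.000000, Gamma_tst = 0.000000, Gamma_ttt = 0.000000
  tau = 0.750000: gamma = (-0.250000, -0.625000), gamma' = (0.000000, -0.500000); Gamma_sss = 0.321168, Gamma_sst = 0.000000, Gamma_stt = 0.000000, Gamma_tss = 0.000000, Gamma_tst = 0.000000, Gamma_ttt = 0.000000
  tau = 1.000000: gamma = (-0.250000, -0.750000), gamma' = (0.000000, -0.500000); Gamma_sss = 0.321168, Gamma_sst = 0.000000, Gamma_stt = 0.000000, Gamma_tss = 0.000000, Gamma_tst = 0.000000, Gamma_ttt = 0.000000
step 0: V^s = -0.2500, V^t = 0.1250
step 1: k1 = (0.000000, 0.000000), k2 = (0.000000, 0.000000), k3 = (0.000000, 0.000000), k4 = (0.000000, 0.000000); V <- V + (h/6)(k1 + 2k2 + 2k3 + k4): V^s = -0.2500, V^t = 0.1250
step 2: k1 = (0.000000, 0.000000), k2 = (0.000000, 0.000000), k3 = (0.000000, 0.000000), k4 = (0.000000, 0.000000); V <- V + (h/6)(k1 + 2k2 + 2k3 + k4): V^s = -0.2500, V^t = 0.1250

Answer: V^s = -0.2500, V^t = 0.1250


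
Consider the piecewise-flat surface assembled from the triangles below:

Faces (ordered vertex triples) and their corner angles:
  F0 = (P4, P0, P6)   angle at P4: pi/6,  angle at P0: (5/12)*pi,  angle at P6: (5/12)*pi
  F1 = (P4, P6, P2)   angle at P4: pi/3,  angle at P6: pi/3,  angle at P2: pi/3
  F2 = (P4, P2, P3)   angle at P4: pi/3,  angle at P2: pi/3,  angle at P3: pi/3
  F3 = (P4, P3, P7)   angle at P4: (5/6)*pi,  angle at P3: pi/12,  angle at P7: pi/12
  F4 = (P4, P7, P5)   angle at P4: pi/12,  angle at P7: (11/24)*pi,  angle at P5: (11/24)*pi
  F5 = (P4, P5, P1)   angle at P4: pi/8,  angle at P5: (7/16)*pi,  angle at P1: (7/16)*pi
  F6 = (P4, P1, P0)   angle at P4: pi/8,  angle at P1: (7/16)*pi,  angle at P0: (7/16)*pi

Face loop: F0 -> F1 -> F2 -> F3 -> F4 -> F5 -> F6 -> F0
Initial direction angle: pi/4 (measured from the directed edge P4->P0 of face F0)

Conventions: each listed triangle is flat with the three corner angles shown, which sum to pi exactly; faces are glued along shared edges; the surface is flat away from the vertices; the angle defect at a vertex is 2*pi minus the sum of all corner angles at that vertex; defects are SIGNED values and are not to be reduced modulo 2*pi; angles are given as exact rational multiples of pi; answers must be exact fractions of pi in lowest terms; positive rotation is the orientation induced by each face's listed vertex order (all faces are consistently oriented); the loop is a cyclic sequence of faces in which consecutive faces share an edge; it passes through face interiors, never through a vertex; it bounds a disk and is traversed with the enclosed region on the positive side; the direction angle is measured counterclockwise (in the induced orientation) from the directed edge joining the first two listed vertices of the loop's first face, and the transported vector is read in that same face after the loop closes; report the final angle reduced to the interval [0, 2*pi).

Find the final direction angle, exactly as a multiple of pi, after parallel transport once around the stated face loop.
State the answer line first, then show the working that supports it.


Answer: final direction angle = pi/4

enclosed vertex P4: corner angles sum to 2*pi, defect = 2*pi - 2*pi = 0
transport around the loop rotates by the sum of enclosed defects; add to the initial angle mod 2*pi
final angle = pi/4 + 0 = pi/4 (mod 2*pi)


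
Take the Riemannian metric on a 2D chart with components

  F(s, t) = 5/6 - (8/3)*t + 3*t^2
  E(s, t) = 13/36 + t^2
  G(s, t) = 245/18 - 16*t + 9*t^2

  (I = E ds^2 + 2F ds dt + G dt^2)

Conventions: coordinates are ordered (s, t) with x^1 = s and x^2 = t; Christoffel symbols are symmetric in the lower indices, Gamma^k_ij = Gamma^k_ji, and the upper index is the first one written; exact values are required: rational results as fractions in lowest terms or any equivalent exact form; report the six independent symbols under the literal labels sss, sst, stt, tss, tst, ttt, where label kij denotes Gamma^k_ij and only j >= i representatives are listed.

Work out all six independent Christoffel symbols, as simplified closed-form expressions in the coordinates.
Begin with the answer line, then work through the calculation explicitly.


Answer: Gamma_sss = (1944*t^3 - 1728*t^2 + 540*t)/(3078*t^2 - 864*t + 2735), Gamma_sst = (5832*t^3 - 10368*t^2 + 8820*t)/(3078*t^2 - 864*t + 2735), Gamma_stt = (17496*t^3 - 46656*t^2 + 61884*t - 19200)/(3078*t^2 - 864*t + 2735), Gamma_tss = (-648*t^3 - 234*t)/(3078*t^2 - 864*t + 2735), Gamma_tst = (-1944*t^3 + 1728*t^2 - 540*t)/(3078*t^2 - 864*t + 2735), Gamma_ttt = (-5832*t^3 + 10368*t^2 - 5742*t - 432)/(3078*t^2 - 864*t + 2735)

E = 13/36 + t^2; F = 5/6 - (8/3)*t + 3*t^2; G = 245/18 - 16*t + 9*t^2
Gamma^k_ij = (1/2) g^{kl} (d_i g_jl + d_j g_il - d_l g_ij), with g^inv = (1/(EG-F^2)) [[G, -F], [-F, E]]
first partials: E_s = 0, E_t = 2*t, F_s = 0, F_t = -8/3 + 6*t, G_s = 0, G_t = -16 + 18*t
D = EG - F^2 = 2735/648 - (4/3)*t + (19/4)*t^2
expanded: Gamma^s_ss = (G E_s - 2F F_s + F E_t)/(2D), Gamma^s_st = (G E_t - F G_s)/(2D), Gamma^s_tt = (2G F_t - G G_s - F G_t)/(2D), Gamma^t_ss = (2E F_s - E E_t - F E_s)/(2D), Gamma^t_st = (E G_s - F E_t)/(2D), Gamma^t_tt = (E G_t - 2F F_t + F G_s)/(2D); substitute and cancel common factors


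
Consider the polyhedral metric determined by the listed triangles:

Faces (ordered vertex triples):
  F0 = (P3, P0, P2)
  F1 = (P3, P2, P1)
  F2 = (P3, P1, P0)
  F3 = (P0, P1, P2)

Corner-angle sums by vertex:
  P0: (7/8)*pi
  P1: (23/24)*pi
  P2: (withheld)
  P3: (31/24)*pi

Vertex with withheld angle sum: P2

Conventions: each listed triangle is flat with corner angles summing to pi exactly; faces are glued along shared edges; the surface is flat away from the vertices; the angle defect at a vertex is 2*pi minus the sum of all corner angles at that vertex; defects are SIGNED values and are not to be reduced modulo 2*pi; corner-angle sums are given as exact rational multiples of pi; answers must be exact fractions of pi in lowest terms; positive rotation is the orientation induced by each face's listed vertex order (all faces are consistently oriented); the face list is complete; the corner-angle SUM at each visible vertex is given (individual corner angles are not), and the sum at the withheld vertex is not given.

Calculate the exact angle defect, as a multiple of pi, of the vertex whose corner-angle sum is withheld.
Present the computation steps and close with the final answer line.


V = 4, E = 6, F = 4; chi = V - E + F = 2
Gauss-Bonnet: total defect = 2*pi*chi = 4*pi; visible defects sum to (23/8)*pi

Answer: defect(P2) = (9/8)*pi


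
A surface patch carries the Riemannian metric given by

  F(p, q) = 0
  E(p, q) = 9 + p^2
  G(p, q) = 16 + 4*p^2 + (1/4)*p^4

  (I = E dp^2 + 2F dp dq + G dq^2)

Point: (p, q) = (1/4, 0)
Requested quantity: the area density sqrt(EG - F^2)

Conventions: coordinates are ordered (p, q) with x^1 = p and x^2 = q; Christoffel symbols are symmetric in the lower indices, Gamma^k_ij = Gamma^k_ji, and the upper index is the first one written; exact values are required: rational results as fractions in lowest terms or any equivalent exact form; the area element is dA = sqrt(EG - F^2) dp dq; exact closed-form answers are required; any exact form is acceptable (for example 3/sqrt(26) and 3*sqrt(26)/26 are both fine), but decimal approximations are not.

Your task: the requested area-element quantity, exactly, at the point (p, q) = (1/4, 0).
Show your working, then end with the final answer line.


E = 145/16, F = 0, G = 16641/1024; EG - F^2 = 2412945/16384

Answer: sqrt(EG - F^2) = 129*sqrt(145)/128
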